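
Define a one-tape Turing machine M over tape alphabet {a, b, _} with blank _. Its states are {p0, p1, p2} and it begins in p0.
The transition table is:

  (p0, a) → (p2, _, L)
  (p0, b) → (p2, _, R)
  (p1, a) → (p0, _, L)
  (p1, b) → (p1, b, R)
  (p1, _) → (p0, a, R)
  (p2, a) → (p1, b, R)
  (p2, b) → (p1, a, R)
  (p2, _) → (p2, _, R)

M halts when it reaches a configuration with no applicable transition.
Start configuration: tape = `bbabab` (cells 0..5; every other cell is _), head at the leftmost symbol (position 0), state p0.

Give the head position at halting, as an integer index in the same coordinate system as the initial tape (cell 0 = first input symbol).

7

state=p0 head=0 tape=[b]babab__   (p0,b)→(p2,_,R)
state=p2 head=1 tape=_[b]abab__   (p2,b)→(p1,a,R)
state=p1 head=2 tape=_a[a]bab__   (p1,a)→(p0,_,L)
state=p0 head=1 tape=_[a]_bab__   (p0,a)→(p2,_,L)
state=p2 head=0 tape=[_]__bab__   (p2,_)→(p2,_,R)
state=p2 head=1 tape=_[_]_bab__   (p2,_)→(p2,_,R)
state=p2 head=2 tape=__[_]bab__   (p2,_)→(p2,_,R)
state=p2 head=3 tape=___[b]ab__   (p2,b)→(p1,a,R)
state=p1 head=4 tape=___a[a]b__   (p1,a)→(p0,_,L)
state=p0 head=3 tape=___[a]_b__   (p0,a)→(p2,_,L)
state=p2 head=2 tape=__[_]__b__   (p2,_)→(p2,_,R)
state=p2 head=3 tape=___[_]_b__   (p2,_)→(p2,_,R)
state=p2 head=4 tape=____[_]b__   (p2,_)→(p2,_,R)
state=p2 head=5 tape=_____[b]__   (p2,b)→(p1,a,R)
state=p1 head=6 tape=_____a[_]_   (p1,_)→(p0,a,R)
state=p0 head=7 tape=_____aa[_]
At halt the head is at cell 7.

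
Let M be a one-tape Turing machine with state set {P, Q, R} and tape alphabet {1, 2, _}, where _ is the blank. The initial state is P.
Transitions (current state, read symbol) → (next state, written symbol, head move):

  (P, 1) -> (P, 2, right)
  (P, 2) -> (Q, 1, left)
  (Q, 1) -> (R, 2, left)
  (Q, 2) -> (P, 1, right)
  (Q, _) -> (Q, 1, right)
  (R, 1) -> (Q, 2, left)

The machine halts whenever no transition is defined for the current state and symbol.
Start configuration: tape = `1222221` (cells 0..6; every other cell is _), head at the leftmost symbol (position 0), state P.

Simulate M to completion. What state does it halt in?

P

P | [1]222221_   read 1 → write 2, move right, go to P
P | 2[2]22221_   read 2 → write 1, move left, go to Q
Q | [2]122221_   read 2 → write 1, move right, go to P
P | 1[1]22221_   read 1 → write 2, move right, go to P
P | 12[2]2221_   read 2 → write 1, move left, go to Q
Q | 1[2]12221_   read 2 → write 1, move right, go to P
P | 11[1]2221_   read 1 → write 2, move right, go to P
P | 112[2]221_   read 2 → write 1, move left, go to Q
Q | 11[2]1221_   read 2 → write 1, move right, go to P
P | 111[1]221_   read 1 → write 2, move right, go to P
P | 1112[2]21_   read 2 → write 1, move left, go to Q
Q | 111[2]121_   read 2 → write 1, move right, go to P
P | 1111[1]21_   read 1 → write 2, move right, go to P
P | 11112[2]1_   read 2 → write 1, move left, go to Q
Q | 1111[2]11_   read 2 → write 1, move right, go to P
P | 11111[1]1_   read 1 → write 2, move right, go to P
P | 111112[1]_   read 1 → write 2, move right, go to P
P | 1111122[_]
No transition is defined for (P, _); M halts in state P.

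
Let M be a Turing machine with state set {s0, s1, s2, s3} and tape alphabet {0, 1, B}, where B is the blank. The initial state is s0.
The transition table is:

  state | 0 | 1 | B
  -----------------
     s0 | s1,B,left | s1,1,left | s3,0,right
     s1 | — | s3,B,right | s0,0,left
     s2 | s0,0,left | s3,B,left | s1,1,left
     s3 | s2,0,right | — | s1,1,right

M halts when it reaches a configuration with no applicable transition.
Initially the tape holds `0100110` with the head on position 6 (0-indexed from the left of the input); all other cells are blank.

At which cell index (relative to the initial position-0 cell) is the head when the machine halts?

state=s0 head=6 tape=010011[0]B   (s0,0)→(s1,B,left)
state=s1 head=5 tape=01001[1]BB   (s1,1)→(s3,B,right)
state=s3 head=6 tape=01001B[B]B   (s3,B)→(s1,1,right)
state=s1 head=7 tape=01001B1[B]   (s1,B)→(s0,0,left)
state=s0 head=6 tape=01001B[1]0   (s0,1)→(s1,1,left)
state=s1 head=5 tape=01001[B]10   (s1,B)→(s0,0,left)
state=s0 head=4 tape=0100[1]010   (s0,1)→(s1,1,left)
state=s1 head=3 tape=010[0]1010
At halt the head is at cell 3.

3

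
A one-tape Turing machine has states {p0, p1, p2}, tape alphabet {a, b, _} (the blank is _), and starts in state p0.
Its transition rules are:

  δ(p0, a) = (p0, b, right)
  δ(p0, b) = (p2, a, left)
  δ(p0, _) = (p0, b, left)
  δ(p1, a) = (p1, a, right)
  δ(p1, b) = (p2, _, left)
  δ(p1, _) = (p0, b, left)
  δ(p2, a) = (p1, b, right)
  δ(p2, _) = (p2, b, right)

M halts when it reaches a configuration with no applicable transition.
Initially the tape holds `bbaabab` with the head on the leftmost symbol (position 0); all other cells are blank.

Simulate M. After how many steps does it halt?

state=p0 head=0 tape=_[b]baabab   (p0,b)→(p2,a,left)
state=p2 head=-1 tape=[_]abaabab   (p2,_)→(p2,b,right)
state=p2 head=0 tape=b[a]baabab   (p2,a)→(p1,b,right)
state=p1 head=1 tape=bb[b]aabab   (p1,b)→(p2,_,left)
state=p2 head=0 tape=b[b]_aabab
M halts after 4 transitions.

4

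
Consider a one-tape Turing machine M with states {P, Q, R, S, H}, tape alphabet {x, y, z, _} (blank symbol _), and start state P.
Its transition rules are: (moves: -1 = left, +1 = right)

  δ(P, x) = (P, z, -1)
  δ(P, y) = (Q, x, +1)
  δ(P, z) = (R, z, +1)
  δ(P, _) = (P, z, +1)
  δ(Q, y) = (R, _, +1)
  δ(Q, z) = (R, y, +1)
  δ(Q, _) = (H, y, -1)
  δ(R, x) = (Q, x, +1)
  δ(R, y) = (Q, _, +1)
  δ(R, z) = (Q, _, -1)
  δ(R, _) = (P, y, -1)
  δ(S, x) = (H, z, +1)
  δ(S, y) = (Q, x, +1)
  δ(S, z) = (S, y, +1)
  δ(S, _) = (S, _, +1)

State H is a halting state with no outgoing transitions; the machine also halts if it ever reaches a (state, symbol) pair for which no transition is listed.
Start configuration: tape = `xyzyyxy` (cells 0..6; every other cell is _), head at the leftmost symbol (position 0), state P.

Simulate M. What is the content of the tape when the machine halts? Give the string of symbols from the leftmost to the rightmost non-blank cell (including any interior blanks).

state=P head=0 tape=_[x]yzyyxy__   (P,x)→(P,z,-1)
state=P head=-1 tape=[_]zyzyyxy__   (P,_)→(P,z,+1)
state=P head=0 tape=z[z]yzyyxy__   (P,z)→(R,z,+1)
state=R head=1 tape=zz[y]zyyxy__   (R,y)→(Q,_,+1)
state=Q head=2 tape=zz_[z]yyxy__   (Q,z)→(R,y,+1)
state=R head=3 tape=zz_y[y]yxy__   (R,y)→(Q,_,+1)
state=Q head=4 tape=zz_y_[y]xy__   (Q,y)→(R,_,+1)
state=R head=5 tape=zz_y__[x]y__   (R,x)→(Q,x,+1)
state=Q head=6 tape=zz_y__x[y]__   (Q,y)→(R,_,+1)
state=R head=7 tape=zz_y__x_[_]_   (R,_)→(P,y,-1)
state=P head=6 tape=zz_y__x[_]y_   (P,_)→(P,z,+1)
state=P head=7 tape=zz_y__xz[y]_   (P,y)→(Q,x,+1)
state=Q head=8 tape=zz_y__xzx[_]   (Q,_)→(H,y,-1)
state=H head=7 tape=zz_y__xz[x]y
The non-blank tape span at halt is zz_y__xzxy.

zz_y__xzxy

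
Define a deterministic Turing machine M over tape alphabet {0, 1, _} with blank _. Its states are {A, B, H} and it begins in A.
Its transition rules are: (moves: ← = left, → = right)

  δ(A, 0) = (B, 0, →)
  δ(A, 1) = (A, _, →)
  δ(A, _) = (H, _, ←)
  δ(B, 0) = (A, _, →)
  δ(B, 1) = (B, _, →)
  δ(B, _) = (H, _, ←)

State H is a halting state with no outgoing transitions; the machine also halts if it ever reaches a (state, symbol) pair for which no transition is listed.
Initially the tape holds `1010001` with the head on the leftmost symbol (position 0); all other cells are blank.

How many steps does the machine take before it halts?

A | [1]010001_   read 1 → write _, move →, go to A
A | _[0]10001_   read 0 → write 0, move →, go to B
B | _0[1]0001_   read 1 → write _, move →, go to B
B | _0_[0]001_   read 0 → write _, move →, go to A
A | _0__[0]01_   read 0 → write 0, move →, go to B
B | _0__0[0]1_   read 0 → write _, move →, go to A
A | _0__0_[1]_   read 1 → write _, move →, go to A
A | _0__0__[_]   read _ → write _, move ←, go to H
H | _0__0_[_]_
M halts after 8 transitions.

8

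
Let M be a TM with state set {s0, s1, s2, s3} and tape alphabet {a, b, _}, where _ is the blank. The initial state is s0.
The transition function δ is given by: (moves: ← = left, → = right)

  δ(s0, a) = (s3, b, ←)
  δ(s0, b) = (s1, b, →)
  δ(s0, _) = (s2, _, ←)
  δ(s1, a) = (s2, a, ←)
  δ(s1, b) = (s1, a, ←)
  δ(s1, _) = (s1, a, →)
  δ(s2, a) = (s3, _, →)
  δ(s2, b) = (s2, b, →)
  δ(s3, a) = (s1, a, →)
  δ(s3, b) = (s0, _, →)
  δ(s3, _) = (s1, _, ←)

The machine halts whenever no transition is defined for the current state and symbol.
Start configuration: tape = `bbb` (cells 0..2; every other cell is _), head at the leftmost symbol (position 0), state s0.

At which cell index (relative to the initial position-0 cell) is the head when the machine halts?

0

s0 | _[b]bb   read b → write b, move →, go to s1
s1 | _b[b]b   read b → write a, move ←, go to s1
s1 | _[b]ab   read b → write a, move ←, go to s1
s1 | [_]aab   read _ → write a, move →, go to s1
s1 | a[a]ab   read a → write a, move ←, go to s2
s2 | [a]aab   read a → write _, move →, go to s3
s3 | _[a]ab   read a → write a, move →, go to s1
s1 | _a[a]b   read a → write a, move ←, go to s2
s2 | _[a]ab   read a → write _, move →, go to s3
s3 | __[a]b   read a → write a, move →, go to s1
s1 | __a[b]   read b → write a, move ←, go to s1
s1 | __[a]a   read a → write a, move ←, go to s2
s2 | _[_]aa
At halt the head is at cell 0.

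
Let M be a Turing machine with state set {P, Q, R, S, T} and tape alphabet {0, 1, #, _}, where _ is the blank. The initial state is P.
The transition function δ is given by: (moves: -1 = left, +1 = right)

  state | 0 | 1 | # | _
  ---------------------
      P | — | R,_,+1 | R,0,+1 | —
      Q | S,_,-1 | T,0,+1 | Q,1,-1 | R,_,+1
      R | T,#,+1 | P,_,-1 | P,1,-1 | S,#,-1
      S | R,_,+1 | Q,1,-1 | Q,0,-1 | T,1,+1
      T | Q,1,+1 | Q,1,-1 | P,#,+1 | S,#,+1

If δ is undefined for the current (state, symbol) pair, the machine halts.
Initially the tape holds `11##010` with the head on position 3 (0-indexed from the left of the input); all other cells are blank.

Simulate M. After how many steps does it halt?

10

state=P head=3 tape=11#[#]010   (P,#)→(R,0,+1)
state=R head=4 tape=11#0[0]10   (R,0)→(T,#,+1)
state=T head=5 tape=11#0#[1]0   (T,1)→(Q,1,-1)
state=Q head=4 tape=11#0[#]10   (Q,#)→(Q,1,-1)
state=Q head=3 tape=11#[0]110   (Q,0)→(S,_,-1)
state=S head=2 tape=11[#]_110   (S,#)→(Q,0,-1)
state=Q head=1 tape=1[1]0_110   (Q,1)→(T,0,+1)
state=T head=2 tape=10[0]_110   (T,0)→(Q,1,+1)
state=Q head=3 tape=101[_]110   (Q,_)→(R,_,+1)
state=R head=4 tape=101_[1]10   (R,1)→(P,_,-1)
state=P head=3 tape=101[_]_10
M halts after 10 transitions.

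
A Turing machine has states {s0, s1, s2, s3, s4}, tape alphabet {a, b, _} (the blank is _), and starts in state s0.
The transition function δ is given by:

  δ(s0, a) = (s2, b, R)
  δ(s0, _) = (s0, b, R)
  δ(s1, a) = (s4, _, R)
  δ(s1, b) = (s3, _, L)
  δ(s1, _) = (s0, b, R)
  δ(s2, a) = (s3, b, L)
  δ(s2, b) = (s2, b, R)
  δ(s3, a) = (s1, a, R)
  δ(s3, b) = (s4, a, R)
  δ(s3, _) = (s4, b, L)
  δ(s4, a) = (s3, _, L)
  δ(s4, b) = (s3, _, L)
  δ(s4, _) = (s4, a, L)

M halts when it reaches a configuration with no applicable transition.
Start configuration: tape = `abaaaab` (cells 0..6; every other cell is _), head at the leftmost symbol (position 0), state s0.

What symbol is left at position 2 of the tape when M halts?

b

state=s0 head=0 tape=[a]baaaab_   (s0,a)→(s2,b,R)
state=s2 head=1 tape=b[b]aaaab_   (s2,b)→(s2,b,R)
state=s2 head=2 tape=bb[a]aaab_   (s2,a)→(s3,b,L)
state=s3 head=1 tape=b[b]baaab_   (s3,b)→(s4,a,R)
state=s4 head=2 tape=ba[b]aaab_   (s4,b)→(s3,_,L)
state=s3 head=1 tape=b[a]_aaab_   (s3,a)→(s1,a,R)
state=s1 head=2 tape=ba[_]aaab_   (s1,_)→(s0,b,R)
state=s0 head=3 tape=bab[a]aab_   (s0,a)→(s2,b,R)
state=s2 head=4 tape=babb[a]ab_   (s2,a)→(s3,b,L)
state=s3 head=3 tape=bab[b]bab_   (s3,b)→(s4,a,R)
state=s4 head=4 tape=baba[b]ab_   (s4,b)→(s3,_,L)
state=s3 head=3 tape=bab[a]_ab_   (s3,a)→(s1,a,R)
state=s1 head=4 tape=baba[_]ab_   (s1,_)→(s0,b,R)
state=s0 head=5 tape=babab[a]b_   (s0,a)→(s2,b,R)
state=s2 head=6 tape=bababb[b]_   (s2,b)→(s2,b,R)
state=s2 head=7 tape=bababbb[_]
Cell 2 holds b when M halts.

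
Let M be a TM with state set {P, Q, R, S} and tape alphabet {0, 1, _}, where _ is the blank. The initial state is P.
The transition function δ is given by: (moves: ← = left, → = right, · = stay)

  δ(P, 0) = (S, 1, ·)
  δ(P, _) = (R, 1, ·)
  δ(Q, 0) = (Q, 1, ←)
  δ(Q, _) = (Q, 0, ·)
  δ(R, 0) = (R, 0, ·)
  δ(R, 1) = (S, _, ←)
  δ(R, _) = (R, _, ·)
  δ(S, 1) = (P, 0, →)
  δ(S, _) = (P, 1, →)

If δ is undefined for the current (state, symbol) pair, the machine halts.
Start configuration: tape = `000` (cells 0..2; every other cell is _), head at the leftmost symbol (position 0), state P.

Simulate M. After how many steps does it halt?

8

P | [0]00_   read 0 → write 1, move ·, go to S
S | [1]00_   read 1 → write 0, move →, go to P
P | 0[0]0_   read 0 → write 1, move ·, go to S
S | 0[1]0_   read 1 → write 0, move →, go to P
P | 00[0]_   read 0 → write 1, move ·, go to S
S | 00[1]_   read 1 → write 0, move →, go to P
P | 000[_]   read _ → write 1, move ·, go to R
R | 000[1]   read 1 → write _, move ←, go to S
S | 00[0]_
M halts after 8 transitions.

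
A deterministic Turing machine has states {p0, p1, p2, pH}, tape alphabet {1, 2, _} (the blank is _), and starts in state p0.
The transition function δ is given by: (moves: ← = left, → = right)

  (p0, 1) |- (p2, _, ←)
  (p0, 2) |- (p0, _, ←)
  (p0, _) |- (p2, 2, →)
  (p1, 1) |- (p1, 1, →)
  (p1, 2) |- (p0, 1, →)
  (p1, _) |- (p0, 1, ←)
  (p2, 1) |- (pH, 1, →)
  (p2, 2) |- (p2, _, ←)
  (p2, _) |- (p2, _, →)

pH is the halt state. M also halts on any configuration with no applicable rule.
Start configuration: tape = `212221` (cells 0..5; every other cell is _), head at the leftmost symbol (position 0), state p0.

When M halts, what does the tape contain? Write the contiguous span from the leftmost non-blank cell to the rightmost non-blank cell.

2_12221

state=p0 head=0 tape=_[2]12221   (p0,2)→(p0,_,←)
state=p0 head=-1 tape=[_]_12221   (p0,_)→(p2,2,→)
state=p2 head=0 tape=2[_]12221   (p2,_)→(p2,_,→)
state=p2 head=1 tape=2_[1]2221   (p2,1)→(pH,1,→)
state=pH head=2 tape=2_1[2]221
The non-blank tape span at halt is 2_12221.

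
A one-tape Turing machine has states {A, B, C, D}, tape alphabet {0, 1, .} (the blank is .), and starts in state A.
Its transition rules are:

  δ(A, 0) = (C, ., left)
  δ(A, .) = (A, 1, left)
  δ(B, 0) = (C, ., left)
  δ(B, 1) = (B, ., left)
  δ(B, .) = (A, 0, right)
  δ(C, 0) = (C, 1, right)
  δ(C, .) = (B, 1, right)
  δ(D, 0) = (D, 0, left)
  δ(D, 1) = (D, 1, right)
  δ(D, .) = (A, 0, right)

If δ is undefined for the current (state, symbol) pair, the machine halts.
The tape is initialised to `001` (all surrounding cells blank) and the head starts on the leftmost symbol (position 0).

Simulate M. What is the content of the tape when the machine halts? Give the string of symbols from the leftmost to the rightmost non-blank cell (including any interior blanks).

A | ...[0]01   read 0 → write ., move left, go to C
C | ..[.].01   read . → write 1, move right, go to B
B | ..1[.]01   read . → write 0, move right, go to A
A | ..10[0]1   read 0 → write ., move left, go to C
C | ..1[0].1   read 0 → write 1, move right, go to C
C | ..11[.]1   read . → write 1, move right, go to B
B | ..111[1]   read 1 → write ., move left, go to B
B | ..11[1].   read 1 → write ., move left, go to B
B | ..1[1]..   read 1 → write ., move left, go to B
B | ..[1]...   read 1 → write ., move left, go to B
B | .[.]....   read . → write 0, move right, go to A
A | .0[.]...   read . → write 1, move left, go to A
A | .[0]1...   read 0 → write ., move left, go to C
C | [.].1...   read . → write 1, move right, go to B
B | 1[.]1...   read . → write 0, move right, go to A
A | 10[1]...
The non-blank tape span at halt is 101.

101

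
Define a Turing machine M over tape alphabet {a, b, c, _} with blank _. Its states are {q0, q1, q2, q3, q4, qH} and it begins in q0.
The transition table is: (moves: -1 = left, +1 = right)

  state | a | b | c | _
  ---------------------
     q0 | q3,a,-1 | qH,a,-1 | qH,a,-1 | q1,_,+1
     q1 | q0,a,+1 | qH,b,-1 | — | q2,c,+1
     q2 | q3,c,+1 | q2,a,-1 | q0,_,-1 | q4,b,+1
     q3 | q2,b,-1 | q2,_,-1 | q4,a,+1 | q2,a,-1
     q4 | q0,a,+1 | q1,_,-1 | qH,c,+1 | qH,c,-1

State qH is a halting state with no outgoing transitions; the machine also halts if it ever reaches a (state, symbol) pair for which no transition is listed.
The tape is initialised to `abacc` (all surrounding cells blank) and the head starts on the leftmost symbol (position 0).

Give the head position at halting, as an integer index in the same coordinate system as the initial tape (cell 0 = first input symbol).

-2

q0 | ___[a]bacc   read a → write a, move -1, go to q3
q3 | __[_]abacc   read _ → write a, move -1, go to q2
q2 | _[_]aabacc   read _ → write b, move +1, go to q4
q4 | _b[a]abacc   read a → write a, move +1, go to q0
q0 | _ba[a]bacc   read a → write a, move -1, go to q3
q3 | _b[a]abacc   read a → write b, move -1, go to q2
q2 | _[b]babacc   read b → write a, move -1, go to q2
q2 | [_]ababacc   read _ → write b, move +1, go to q4
q4 | b[a]babacc   read a → write a, move +1, go to q0
q0 | ba[b]abacc   read b → write a, move -1, go to qH
qH | b[a]aabacc
At halt the head is at cell -2.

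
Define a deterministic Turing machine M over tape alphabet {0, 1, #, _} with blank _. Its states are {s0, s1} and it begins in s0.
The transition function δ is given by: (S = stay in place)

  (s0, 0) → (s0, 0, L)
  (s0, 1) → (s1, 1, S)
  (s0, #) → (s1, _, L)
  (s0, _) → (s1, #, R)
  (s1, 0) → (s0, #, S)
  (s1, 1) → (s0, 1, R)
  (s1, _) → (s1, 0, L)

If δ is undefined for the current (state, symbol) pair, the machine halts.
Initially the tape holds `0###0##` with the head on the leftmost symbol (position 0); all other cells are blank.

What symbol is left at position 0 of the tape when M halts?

_

s0 | _[0]###0##   read 0 → write 0, move L, go to s0
s0 | [_]0###0##   read _ → write #, move R, go to s1
s1 | #[0]###0##   read 0 → write #, move S, go to s0
s0 | #[#]###0##   read # → write _, move L, go to s1
s1 | [#]_###0##
Cell 0 holds _ when M halts.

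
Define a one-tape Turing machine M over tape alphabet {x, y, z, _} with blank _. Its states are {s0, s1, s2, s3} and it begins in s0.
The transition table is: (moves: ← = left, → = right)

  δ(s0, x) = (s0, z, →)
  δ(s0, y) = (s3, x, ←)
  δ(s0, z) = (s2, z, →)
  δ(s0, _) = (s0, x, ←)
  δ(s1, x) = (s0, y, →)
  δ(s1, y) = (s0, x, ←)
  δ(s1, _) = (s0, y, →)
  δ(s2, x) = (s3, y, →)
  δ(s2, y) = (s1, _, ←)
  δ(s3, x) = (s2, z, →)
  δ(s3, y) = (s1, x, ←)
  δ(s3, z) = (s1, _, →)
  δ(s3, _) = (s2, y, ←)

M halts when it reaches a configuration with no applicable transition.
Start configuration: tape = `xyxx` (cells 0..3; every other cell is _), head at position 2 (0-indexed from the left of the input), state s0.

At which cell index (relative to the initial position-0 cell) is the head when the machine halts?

state=s0 head=2 tape=xy[x]x__   (s0,x)→(s0,z,→)
state=s0 head=3 tape=xyz[x]__   (s0,x)→(s0,z,→)
state=s0 head=4 tape=xyzz[_]_   (s0,_)→(s0,x,←)
state=s0 head=3 tape=xyz[z]x_   (s0,z)→(s2,z,→)
state=s2 head=4 tape=xyzz[x]_   (s2,x)→(s3,y,→)
state=s3 head=5 tape=xyzzy[_]   (s3,_)→(s2,y,←)
state=s2 head=4 tape=xyzz[y]y   (s2,y)→(s1,_,←)
state=s1 head=3 tape=xyz[z]_y
At halt the head is at cell 3.

3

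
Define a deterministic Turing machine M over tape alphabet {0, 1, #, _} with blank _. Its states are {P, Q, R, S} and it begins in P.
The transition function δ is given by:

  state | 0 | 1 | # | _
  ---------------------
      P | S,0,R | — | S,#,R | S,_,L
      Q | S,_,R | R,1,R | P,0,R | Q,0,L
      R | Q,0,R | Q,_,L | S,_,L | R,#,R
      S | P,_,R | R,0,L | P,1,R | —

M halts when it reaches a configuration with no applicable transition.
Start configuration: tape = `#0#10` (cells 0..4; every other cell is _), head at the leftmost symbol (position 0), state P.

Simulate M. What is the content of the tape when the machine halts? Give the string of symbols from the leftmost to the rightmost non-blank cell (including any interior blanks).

state=P head=0 tape=[#]0#10   (P,#)→(S,#,R)
state=S head=1 tape=#[0]#10   (S,0)→(P,_,R)
state=P head=2 tape=#_[#]10   (P,#)→(S,#,R)
state=S head=3 tape=#_#[1]0   (S,1)→(R,0,L)
state=R head=2 tape=#_[#]00   (R,#)→(S,_,L)
state=S head=1 tape=#[_]_00
The non-blank tape span at halt is #__00.

#__00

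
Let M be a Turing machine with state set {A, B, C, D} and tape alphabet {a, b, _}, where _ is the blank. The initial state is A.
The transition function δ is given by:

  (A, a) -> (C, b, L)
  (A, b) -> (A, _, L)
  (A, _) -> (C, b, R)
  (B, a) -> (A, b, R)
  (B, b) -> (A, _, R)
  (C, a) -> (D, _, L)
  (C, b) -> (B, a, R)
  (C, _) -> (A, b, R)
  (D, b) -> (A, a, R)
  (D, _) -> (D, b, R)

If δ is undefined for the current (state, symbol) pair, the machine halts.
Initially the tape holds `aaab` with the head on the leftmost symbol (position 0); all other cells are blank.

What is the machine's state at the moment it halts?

B

A | __[a]aab_   read a → write b, move L, go to C
C | _[_]baab_   read _ → write b, move R, go to A
A | _b[b]aab_   read b → write _, move L, go to A
A | _[b]_aab_   read b → write _, move L, go to A
A | [_]__aab_   read _ → write b, move R, go to C
C | b[_]_aab_   read _ → write b, move R, go to A
A | bb[_]aab_   read _ → write b, move R, go to C
C | bbb[a]ab_   read a → write _, move L, go to D
D | bb[b]_ab_   read b → write a, move R, go to A
A | bba[_]ab_   read _ → write b, move R, go to C
C | bbab[a]b_   read a → write _, move L, go to D
D | bba[b]_b_   read b → write a, move R, go to A
A | bbaa[_]b_   read _ → write b, move R, go to C
C | bbaab[b]_   read b → write a, move R, go to B
B | bbaaba[_]
No transition is defined for (B, _); M halts in state B.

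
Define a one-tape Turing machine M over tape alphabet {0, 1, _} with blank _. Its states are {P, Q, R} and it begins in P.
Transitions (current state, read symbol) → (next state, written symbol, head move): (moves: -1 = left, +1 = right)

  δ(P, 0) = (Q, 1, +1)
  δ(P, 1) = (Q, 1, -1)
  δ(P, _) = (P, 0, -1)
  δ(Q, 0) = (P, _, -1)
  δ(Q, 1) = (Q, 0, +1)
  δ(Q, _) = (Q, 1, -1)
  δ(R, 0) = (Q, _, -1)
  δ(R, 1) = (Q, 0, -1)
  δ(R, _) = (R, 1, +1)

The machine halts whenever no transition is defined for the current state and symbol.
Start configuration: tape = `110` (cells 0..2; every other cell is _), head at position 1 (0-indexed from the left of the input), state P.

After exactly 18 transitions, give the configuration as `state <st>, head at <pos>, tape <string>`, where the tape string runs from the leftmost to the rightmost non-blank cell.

state=P head=1 tape=1[1]0__   (P,1)→(Q,1,-1)
state=Q head=0 tape=[1]10__   (Q,1)→(Q,0,+1)
state=Q head=1 tape=0[1]0__   (Q,1)→(Q,0,+1)
state=Q head=2 tape=00[0]__   (Q,0)→(P,_,-1)
state=P head=1 tape=0[0]___   (P,0)→(Q,1,+1)
state=Q head=2 tape=01[_]__   (Q,_)→(Q,1,-1)
state=Q head=1 tape=0[1]1__   (Q,1)→(Q,0,+1)
state=Q head=2 tape=00[1]__   (Q,1)→(Q,0,+1)
state=Q head=3 tape=000[_]_   (Q,_)→(Q,1,-1)
state=Q head=2 tape=00[0]1_   (Q,0)→(P,_,-1)
state=P head=1 tape=0[0]_1_   (P,0)→(Q,1,+1)
state=Q head=2 tape=01[_]1_   (Q,_)→(Q,1,-1)
state=Q head=1 tape=0[1]11_   (Q,1)→(Q,0,+1)
state=Q head=2 tape=00[1]1_   (Q,1)→(Q,0,+1)
state=Q head=3 tape=000[1]_   (Q,1)→(Q,0,+1)
state=Q head=4 tape=0000[_]   (Q,_)→(Q,1,-1)
state=Q head=3 tape=000[0]1   (Q,0)→(P,_,-1)
state=P head=2 tape=00[0]_1   (P,0)→(Q,1,+1)
state=Q head=3 tape=001[_]1
After 18 steps: state Q, head at 3, tape 001_1.

state Q, head at 3, tape 001_1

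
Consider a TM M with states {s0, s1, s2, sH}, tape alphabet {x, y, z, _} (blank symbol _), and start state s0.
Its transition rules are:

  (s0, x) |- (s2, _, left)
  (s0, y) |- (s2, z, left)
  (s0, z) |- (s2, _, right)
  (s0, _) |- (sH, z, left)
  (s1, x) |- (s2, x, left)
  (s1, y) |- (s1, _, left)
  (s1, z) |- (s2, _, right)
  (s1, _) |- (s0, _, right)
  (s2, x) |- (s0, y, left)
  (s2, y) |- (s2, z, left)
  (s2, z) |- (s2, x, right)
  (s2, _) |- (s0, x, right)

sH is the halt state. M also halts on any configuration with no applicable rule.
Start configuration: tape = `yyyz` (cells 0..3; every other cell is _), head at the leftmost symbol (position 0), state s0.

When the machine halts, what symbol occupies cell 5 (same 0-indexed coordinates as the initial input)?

s0 | _[y]yyz__   read y → write z, move left, go to s2
s2 | [_]zyyz__   read _ → write x, move right, go to s0
s0 | x[z]yyz__   read z → write _, move right, go to s2
s2 | x_[y]yz__   read y → write z, move left, go to s2
s2 | x[_]zyz__   read _ → write x, move right, go to s0
s0 | xx[z]yz__   read z → write _, move right, go to s2
s2 | xx_[y]z__   read y → write z, move left, go to s2
s2 | xx[_]zz__   read _ → write x, move right, go to s0
s0 | xxx[z]z__   read z → write _, move right, go to s2
s2 | xxx_[z]__   read z → write x, move right, go to s2
s2 | xxx_x[_]_   read _ → write x, move right, go to s0
s0 | xxx_xx[_]   read _ → write z, move left, go to sH
sH | xxx_x[x]z
Cell 5 holds z when M halts.

z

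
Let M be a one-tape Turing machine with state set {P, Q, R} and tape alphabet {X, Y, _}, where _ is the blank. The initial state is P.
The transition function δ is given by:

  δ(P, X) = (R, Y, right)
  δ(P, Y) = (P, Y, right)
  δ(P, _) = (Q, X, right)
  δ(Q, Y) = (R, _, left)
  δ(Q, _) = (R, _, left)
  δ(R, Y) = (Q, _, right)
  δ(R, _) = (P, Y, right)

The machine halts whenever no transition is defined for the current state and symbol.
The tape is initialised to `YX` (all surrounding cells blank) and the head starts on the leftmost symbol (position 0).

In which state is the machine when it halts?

R

state=P head=0 tape=[Y]X___   (P,Y)→(P,Y,right)
state=P head=1 tape=Y[X]___   (P,X)→(R,Y,right)
state=R head=2 tape=YY[_]__   (R,_)→(P,Y,right)
state=P head=3 tape=YYY[_]_   (P,_)→(Q,X,right)
state=Q head=4 tape=YYYX[_]   (Q,_)→(R,_,left)
state=R head=3 tape=YYY[X]_
No transition is defined for (R, X); M halts in state R.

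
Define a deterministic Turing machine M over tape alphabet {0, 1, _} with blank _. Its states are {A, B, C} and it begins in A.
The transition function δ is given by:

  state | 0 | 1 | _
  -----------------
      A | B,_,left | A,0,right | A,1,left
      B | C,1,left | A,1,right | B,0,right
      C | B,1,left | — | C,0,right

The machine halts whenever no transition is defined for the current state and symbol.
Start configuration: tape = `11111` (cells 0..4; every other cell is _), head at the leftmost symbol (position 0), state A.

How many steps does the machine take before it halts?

A | _[1]1111_   read 1 → write 0, move right, go to A
A | _0[1]111_   read 1 → write 0, move right, go to A
A | _00[1]11_   read 1 → write 0, move right, go to A
A | _000[1]1_   read 1 → write 0, move right, go to A
A | _0000[1]_   read 1 → write 0, move right, go to A
A | _00000[_]   read _ → write 1, move left, go to A
A | _0000[0]1   read 0 → write _, move left, go to B
B | _000[0]_1   read 0 → write 1, move left, go to C
C | _00[0]1_1   read 0 → write 1, move left, go to B
B | _0[0]11_1   read 0 → write 1, move left, go to C
C | _[0]111_1   read 0 → write 1, move left, go to B
B | [_]1111_1   read _ → write 0, move right, go to B
B | 0[1]111_1   read 1 → write 1, move right, go to A
A | 01[1]11_1   read 1 → write 0, move right, go to A
A | 010[1]1_1   read 1 → write 0, move right, go to A
A | 0100[1]_1   read 1 → write 0, move right, go to A
A | 01000[_]1   read _ → write 1, move left, go to A
A | 0100[0]11   read 0 → write _, move left, go to B
B | 010[0]_11   read 0 → write 1, move left, go to C
C | 01[0]1_11   read 0 → write 1, move left, go to B
B | 0[1]11_11   read 1 → write 1, move right, go to A
A | 01[1]1_11   read 1 → write 0, move right, go to A
A | 010[1]_11   read 1 → write 0, move right, go to A
A | 0100[_]11   read _ → write 1, move left, go to A
A | 010[0]111   read 0 → write _, move left, go to B
B | 01[0]_111   read 0 → write 1, move left, go to C
C | 0[1]1_111
M halts after 26 transitions.

26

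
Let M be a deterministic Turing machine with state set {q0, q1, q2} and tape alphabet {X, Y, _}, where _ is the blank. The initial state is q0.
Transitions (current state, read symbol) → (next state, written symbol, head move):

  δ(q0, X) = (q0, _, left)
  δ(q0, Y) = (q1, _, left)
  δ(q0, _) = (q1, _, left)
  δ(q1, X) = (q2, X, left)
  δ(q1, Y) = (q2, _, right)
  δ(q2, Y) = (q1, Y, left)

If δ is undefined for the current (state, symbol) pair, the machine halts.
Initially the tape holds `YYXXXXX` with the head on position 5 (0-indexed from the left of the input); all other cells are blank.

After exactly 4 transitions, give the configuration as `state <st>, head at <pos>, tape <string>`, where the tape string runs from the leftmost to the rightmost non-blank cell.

state=q0 head=5 tape=YYXXX[X]X   (q0,X)→(q0,_,left)
state=q0 head=4 tape=YYXX[X]_X   (q0,X)→(q0,_,left)
state=q0 head=3 tape=YYX[X]__X   (q0,X)→(q0,_,left)
state=q0 head=2 tape=YY[X]___X   (q0,X)→(q0,_,left)
state=q0 head=1 tape=Y[Y]____X
After 4 steps: state q0, head at 1, tape YY____X.

state q0, head at 1, tape YY____X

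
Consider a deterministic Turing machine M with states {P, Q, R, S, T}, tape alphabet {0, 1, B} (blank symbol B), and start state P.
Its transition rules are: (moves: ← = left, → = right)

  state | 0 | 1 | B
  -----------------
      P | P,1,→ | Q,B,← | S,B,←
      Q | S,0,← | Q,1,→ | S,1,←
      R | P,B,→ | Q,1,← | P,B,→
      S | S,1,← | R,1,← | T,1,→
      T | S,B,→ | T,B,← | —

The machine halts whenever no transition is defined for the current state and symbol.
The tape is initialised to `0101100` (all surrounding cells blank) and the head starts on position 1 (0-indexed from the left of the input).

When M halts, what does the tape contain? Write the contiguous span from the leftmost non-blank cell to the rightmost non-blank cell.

P | BBBB0[1]01100   read 1 → write B, move ←, go to Q
Q | BBBB[0]B01100   read 0 → write 0, move ←, go to S
S | BBB[B]0B01100   read B → write 1, move →, go to T
T | BBB1[0]B01100   read 0 → write B, move →, go to S
S | BBB1B[B]01100   read B → write 1, move →, go to T
T | BBB1B1[0]1100   read 0 → write B, move →, go to S
S | BBB1B1B[1]100   read 1 → write 1, move ←, go to R
R | BBB1B1[B]1100   read B → write B, move →, go to P
P | BBB1B1B[1]100   read 1 → write B, move ←, go to Q
Q | BBB1B1[B]B100   read B → write 1, move ←, go to S
S | BBB1B[1]1B100   read 1 → write 1, move ←, go to R
R | BBB1[B]11B100   read B → write B, move →, go to P
P | BBB1B[1]1B100   read 1 → write B, move ←, go to Q
Q | BBB1[B]B1B100   read B → write 1, move ←, go to S
S | BBB[1]1B1B100   read 1 → write 1, move ←, go to R
R | BB[B]11B1B100   read B → write B, move →, go to P
P | BBB[1]1B1B100   read 1 → write B, move ←, go to Q
Q | BB[B]B1B1B100   read B → write 1, move ←, go to S
S | B[B]1B1B1B100   read B → write 1, move →, go to T
T | B1[1]B1B1B100   read 1 → write B, move ←, go to T
T | B[1]BB1B1B100   read 1 → write B, move ←, go to T
T | [B]BBB1B1B100
The non-blank tape span at halt is 1B1B100.

1B1B100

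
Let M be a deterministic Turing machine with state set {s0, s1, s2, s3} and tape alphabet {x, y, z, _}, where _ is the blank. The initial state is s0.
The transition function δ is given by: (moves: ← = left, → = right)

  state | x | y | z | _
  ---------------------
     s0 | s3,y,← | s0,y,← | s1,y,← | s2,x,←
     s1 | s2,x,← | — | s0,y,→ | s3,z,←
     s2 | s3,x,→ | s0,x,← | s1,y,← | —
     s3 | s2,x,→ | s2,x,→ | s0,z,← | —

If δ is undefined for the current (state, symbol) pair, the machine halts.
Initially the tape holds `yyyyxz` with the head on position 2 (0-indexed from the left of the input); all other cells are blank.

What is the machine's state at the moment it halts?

s2

s0 | __yy[y]yxz   read y → write y, move ←, go to s0
s0 | __y[y]yyxz   read y → write y, move ←, go to s0
s0 | __[y]yyyxz   read y → write y, move ←, go to s0
s0 | _[_]yyyyxz   read _ → write x, move ←, go to s2
s2 | [_]xyyyyxz
No transition is defined for (s2, _); M halts in state s2.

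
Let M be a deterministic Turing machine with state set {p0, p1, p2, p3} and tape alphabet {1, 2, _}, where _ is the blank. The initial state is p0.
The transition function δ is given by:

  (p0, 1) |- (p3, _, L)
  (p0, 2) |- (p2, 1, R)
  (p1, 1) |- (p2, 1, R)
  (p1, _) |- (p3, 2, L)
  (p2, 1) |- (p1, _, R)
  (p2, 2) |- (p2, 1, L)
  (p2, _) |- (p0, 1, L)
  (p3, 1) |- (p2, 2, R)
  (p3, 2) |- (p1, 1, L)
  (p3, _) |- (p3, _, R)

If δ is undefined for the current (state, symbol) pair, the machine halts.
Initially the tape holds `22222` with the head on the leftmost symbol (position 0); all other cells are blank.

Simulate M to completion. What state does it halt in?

p0

p0 | [2]2222___   read 2 → write 1, move R, go to p2
p2 | 1[2]222___   read 2 → write 1, move L, go to p2
p2 | [1]1222___   read 1 → write _, move R, go to p1
p1 | _[1]222___   read 1 → write 1, move R, go to p2
p2 | _1[2]22___   read 2 → write 1, move L, go to p2
p2 | _[1]122___   read 1 → write _, move R, go to p1
p1 | __[1]22___   read 1 → write 1, move R, go to p2
p2 | __1[2]2___   read 2 → write 1, move L, go to p2
p2 | __[1]12___   read 1 → write _, move R, go to p1
p1 | ___[1]2___   read 1 → write 1, move R, go to p2
p2 | ___1[2]___   read 2 → write 1, move L, go to p2
p2 | ___[1]1___   read 1 → write _, move R, go to p1
p1 | ____[1]___   read 1 → write 1, move R, go to p2
p2 | ____1[_]__   read _ → write 1, move L, go to p0
p0 | ____[1]1__   read 1 → write _, move L, go to p3
p3 | ___[_]_1__   read _ → write _, move R, go to p3
p3 | ____[_]1__   read _ → write _, move R, go to p3
p3 | _____[1]__   read 1 → write 2, move R, go to p2
p2 | _____2[_]_   read _ → write 1, move L, go to p0
p0 | _____[2]1_   read 2 → write 1, move R, go to p2
p2 | _____1[1]_   read 1 → write _, move R, go to p1
p1 | _____1_[_]   read _ → write 2, move L, go to p3
p3 | _____1[_]2   read _ → write _, move R, go to p3
p3 | _____1_[2]   read 2 → write 1, move L, go to p1
p1 | _____1[_]1   read _ → write 2, move L, go to p3
p3 | _____[1]21   read 1 → write 2, move R, go to p2
p2 | _____2[2]1   read 2 → write 1, move L, go to p2
p2 | _____[2]11   read 2 → write 1, move L, go to p2
p2 | ____[_]111   read _ → write 1, move L, go to p0
p0 | ___[_]1111
No transition is defined for (p0, _); M halts in state p0.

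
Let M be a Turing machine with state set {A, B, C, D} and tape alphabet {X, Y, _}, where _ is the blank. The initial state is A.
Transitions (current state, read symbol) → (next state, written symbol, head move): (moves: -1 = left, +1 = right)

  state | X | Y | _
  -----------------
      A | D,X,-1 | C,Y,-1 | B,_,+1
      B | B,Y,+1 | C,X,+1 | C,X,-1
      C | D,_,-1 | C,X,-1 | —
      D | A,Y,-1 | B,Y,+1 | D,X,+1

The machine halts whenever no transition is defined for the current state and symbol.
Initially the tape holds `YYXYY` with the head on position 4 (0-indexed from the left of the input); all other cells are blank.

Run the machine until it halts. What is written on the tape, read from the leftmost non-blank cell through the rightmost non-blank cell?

XXXXY

A | _YYXY[Y]   read Y → write Y, move -1, go to C
C | _YYX[Y]Y   read Y → write X, move -1, go to C
C | _YY[X]XY   read X → write _, move -1, go to D
D | _Y[Y]_XY   read Y → write Y, move +1, go to B
B | _YY[_]XY   read _ → write X, move -1, go to C
C | _Y[Y]XXY   read Y → write X, move -1, go to C
C | _[Y]XXXY   read Y → write X, move -1, go to C
C | [_]XXXXY
The non-blank tape span at halt is XXXXY.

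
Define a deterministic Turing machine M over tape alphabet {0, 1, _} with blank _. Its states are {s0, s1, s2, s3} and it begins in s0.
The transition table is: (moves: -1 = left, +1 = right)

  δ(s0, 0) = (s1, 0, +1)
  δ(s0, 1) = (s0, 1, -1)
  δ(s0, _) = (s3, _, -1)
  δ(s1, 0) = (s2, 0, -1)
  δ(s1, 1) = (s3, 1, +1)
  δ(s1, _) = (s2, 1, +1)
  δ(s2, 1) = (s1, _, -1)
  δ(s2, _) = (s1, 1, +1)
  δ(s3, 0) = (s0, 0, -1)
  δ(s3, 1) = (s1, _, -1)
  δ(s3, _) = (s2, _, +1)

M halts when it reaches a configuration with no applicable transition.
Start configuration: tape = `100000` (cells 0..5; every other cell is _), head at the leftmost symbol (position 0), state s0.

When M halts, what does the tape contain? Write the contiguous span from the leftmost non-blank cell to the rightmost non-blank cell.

state=s0 head=0 tape=___[1]00000   (s0,1)→(s0,1,-1)
state=s0 head=-1 tape=__[_]100000   (s0,_)→(s3,_,-1)
state=s3 head=-2 tape=_[_]_100000   (s3,_)→(s2,_,+1)
state=s2 head=-1 tape=__[_]100000   (s2,_)→(s1,1,+1)
state=s1 head=0 tape=__1[1]00000   (s1,1)→(s3,1,+1)
state=s3 head=1 tape=__11[0]0000   (s3,0)→(s0,0,-1)
state=s0 head=0 tape=__1[1]00000   (s0,1)→(s0,1,-1)
state=s0 head=-1 tape=__[1]100000   (s0,1)→(s0,1,-1)
state=s0 head=-2 tape=_[_]1100000   (s0,_)→(s3,_,-1)
state=s3 head=-3 tape=[_]_1100000   (s3,_)→(s2,_,+1)
state=s2 head=-2 tape=_[_]1100000   (s2,_)→(s1,1,+1)
state=s1 head=-1 tape=_1[1]100000   (s1,1)→(s3,1,+1)
state=s3 head=0 tape=_11[1]00000   (s3,1)→(s1,_,-1)
state=s1 head=-1 tape=_1[1]_00000   (s1,1)→(s3,1,+1)
state=s3 head=0 tape=_11[_]00000   (s3,_)→(s2,_,+1)
state=s2 head=1 tape=_11_[0]0000
The non-blank tape span at halt is 11_00000.

11_00000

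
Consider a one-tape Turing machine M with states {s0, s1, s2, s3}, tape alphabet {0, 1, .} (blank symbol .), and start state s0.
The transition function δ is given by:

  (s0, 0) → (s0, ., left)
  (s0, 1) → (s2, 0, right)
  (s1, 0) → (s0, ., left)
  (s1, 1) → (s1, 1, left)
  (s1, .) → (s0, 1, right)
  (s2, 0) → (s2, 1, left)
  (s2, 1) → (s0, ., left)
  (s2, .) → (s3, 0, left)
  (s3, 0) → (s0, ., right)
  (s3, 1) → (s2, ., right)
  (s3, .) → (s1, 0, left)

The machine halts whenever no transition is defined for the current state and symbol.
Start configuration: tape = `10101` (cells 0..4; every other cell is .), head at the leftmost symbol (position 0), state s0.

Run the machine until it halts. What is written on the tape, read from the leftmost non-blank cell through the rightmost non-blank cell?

s0 | ...[1]0101   read 1 → write 0, move right, go to s2
s2 | ...0[0]101   read 0 → write 1, move left, go to s2
s2 | ...[0]1101   read 0 → write 1, move left, go to s2
s2 | ..[.]11101   read . → write 0, move left, go to s3
s3 | .[.]011101   read . → write 0, move left, go to s1
s1 | [.]0011101   read . → write 1, move right, go to s0
s0 | 1[0]011101   read 0 → write ., move left, go to s0
s0 | [1].011101   read 1 → write 0, move right, go to s2
s2 | 0[.]011101   read . → write 0, move left, go to s3
s3 | [0]0011101   read 0 → write ., move right, go to s0
s0 | .[0]011101   read 0 → write ., move left, go to s0
s0 | [.].011101
The non-blank tape span at halt is 011101.

011101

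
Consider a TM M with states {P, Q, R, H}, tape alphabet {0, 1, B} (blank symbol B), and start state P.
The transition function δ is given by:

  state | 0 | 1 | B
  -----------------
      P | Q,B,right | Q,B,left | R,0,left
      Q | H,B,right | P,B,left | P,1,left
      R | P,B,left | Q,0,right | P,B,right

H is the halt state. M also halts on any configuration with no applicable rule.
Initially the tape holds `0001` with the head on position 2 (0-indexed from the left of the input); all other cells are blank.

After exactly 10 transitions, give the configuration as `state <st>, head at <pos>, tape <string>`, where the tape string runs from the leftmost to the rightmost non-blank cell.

state P, head at 0, tape 0

P | B00[0]1   read 0 → write B, move right, go to Q
Q | B00B[1]   read 1 → write B, move left, go to P
P | B00[B]B   read B → write 0, move left, go to R
R | B0[0]0B   read 0 → write B, move left, go to P
P | B[0]B0B   read 0 → write B, move right, go to Q
Q | BB[B]0B   read B → write 1, move left, go to P
P | B[B]10B   read B → write 0, move left, go to R
R | [B]010B   read B → write B, move right, go to P
P | B[0]10B   read 0 → write B, move right, go to Q
Q | BB[1]0B   read 1 → write B, move left, go to P
P | B[B]B0B
After 10 steps: state P, head at 0, tape 0.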